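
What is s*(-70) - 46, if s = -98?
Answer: 6814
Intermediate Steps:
s*(-70) - 46 = -98*(-70) - 46 = 6860 - 46 = 6814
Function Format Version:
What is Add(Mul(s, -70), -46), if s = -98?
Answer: 6814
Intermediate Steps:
Add(Mul(s, -70), -46) = Add(Mul(-98, -70), -46) = Add(6860, -46) = 6814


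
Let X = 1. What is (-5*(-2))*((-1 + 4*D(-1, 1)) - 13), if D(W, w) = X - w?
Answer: -140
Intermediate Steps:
D(W, w) = 1 - w
(-5*(-2))*((-1 + 4*D(-1, 1)) - 13) = (-5*(-2))*((-1 + 4*(1 - 1*1)) - 13) = 10*((-1 + 4*(1 - 1)) - 13) = 10*((-1 + 4*0) - 13) = 10*((-1 + 0) - 13) = 10*(-1 - 13) = 10*(-14) = -140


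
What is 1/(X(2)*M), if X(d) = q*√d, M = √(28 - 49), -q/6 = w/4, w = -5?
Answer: -I*√42/315 ≈ -0.020574*I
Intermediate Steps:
q = 15/2 (q = -(-30)/4 = -6*(-5/4) = 15/2 ≈ 7.5000)
M = I*√21 (M = √(-21) = I*√21 ≈ 4.5826*I)
X(d) = 15*√d/2
1/(X(2)*M) = 1/((15*√2/2)*(I*√21)) = 1/(15*I*√42/2) = -I*√42/315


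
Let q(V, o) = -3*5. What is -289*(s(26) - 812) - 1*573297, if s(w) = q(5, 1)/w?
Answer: -8800019/26 ≈ -3.3846e+5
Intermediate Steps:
q(V, o) = -15
s(w) = -15/w
-289*(s(26) - 812) - 1*573297 = -289*(-15/26 - 812) - 1*573297 = -289*(-15*1/26 - 812) - 573297 = -289*(-15/26 - 812) - 573297 = -289*(-21127/26) - 573297 = 6105703/26 - 573297 = -8800019/26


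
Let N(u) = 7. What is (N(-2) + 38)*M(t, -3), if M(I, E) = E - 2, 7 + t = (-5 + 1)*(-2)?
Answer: -225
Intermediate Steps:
t = 1 (t = -7 + (-5 + 1)*(-2) = -7 - 4*(-2) = -7 + 8 = 1)
M(I, E) = -2 + E
(N(-2) + 38)*M(t, -3) = (7 + 38)*(-2 - 3) = 45*(-5) = -225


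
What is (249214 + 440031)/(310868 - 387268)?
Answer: -137849/15280 ≈ -9.0215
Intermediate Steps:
(249214 + 440031)/(310868 - 387268) = 689245/(-76400) = 689245*(-1/76400) = -137849/15280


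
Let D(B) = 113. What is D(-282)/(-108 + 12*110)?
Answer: 113/1212 ≈ 0.093234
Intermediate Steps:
D(-282)/(-108 + 12*110) = 113/(-108 + 12*110) = 113/(-108 + 1320) = 113/1212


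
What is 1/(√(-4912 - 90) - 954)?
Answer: -477/457559 - I*√5002/915118 ≈ -0.0010425 - 7.7285e-5*I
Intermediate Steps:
1/(√(-4912 - 90) - 954) = 1/(√(-5002) - 954) = 1/(I*√5002 - 954) = 1/(-954 + I*√5002)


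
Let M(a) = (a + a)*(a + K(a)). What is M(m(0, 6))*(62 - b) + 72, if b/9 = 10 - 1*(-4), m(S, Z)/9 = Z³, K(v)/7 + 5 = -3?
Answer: -469794744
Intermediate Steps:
K(v) = -56 (K(v) = -35 + 7*(-3) = -35 - 21 = -56)
m(S, Z) = 9*Z³
M(a) = 2*a*(-56 + a) (M(a) = (a + a)*(a - 56) = (2*a)*(-56 + a) = 2*a*(-56 + a))
b = 126 (b = 9*(10 - 1*(-4)) = 9*(10 + 4) = 9*14 = 126)
M(m(0, 6))*(62 - b) + 72 = (2*(9*6³)*(-56 + 9*6³))*(62 - 1*126) + 72 = (2*(9*216)*(-56 + 9*216))*(62 - 126) + 72 = (2*1944*(-56 + 1944))*(-64) + 72 = (2*1944*1888)*(-64) + 72 = 7340544*(-64) + 72 = -469794816 + 72 = -469794744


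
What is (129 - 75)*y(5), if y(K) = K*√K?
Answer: 270*√5 ≈ 603.74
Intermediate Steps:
y(K) = K^(3/2)
(129 - 75)*y(5) = (129 - 75)*5^(3/2) = 54*(5*√5) = 270*√5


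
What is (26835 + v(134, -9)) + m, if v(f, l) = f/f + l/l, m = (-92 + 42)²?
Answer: 29337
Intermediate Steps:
m = 2500 (m = (-50)² = 2500)
v(f, l) = 2 (v(f, l) = 1 + 1 = 2)
(26835 + v(134, -9)) + m = (26835 + 2) + 2500 = 26837 + 2500 = 29337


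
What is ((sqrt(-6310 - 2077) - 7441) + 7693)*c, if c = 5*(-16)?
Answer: -20160 - 80*I*sqrt(8387) ≈ -20160.0 - 7326.4*I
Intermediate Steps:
c = -80
((sqrt(-6310 - 2077) - 7441) + 7693)*c = ((sqrt(-6310 - 2077) - 7441) + 7693)*(-80) = ((sqrt(-8387) - 7441) + 7693)*(-80) = ((I*sqrt(8387) - 7441) + 7693)*(-80) = ((-7441 + I*sqrt(8387)) + 7693)*(-80) = (252 + I*sqrt(8387))*(-80) = -20160 - 80*I*sqrt(8387)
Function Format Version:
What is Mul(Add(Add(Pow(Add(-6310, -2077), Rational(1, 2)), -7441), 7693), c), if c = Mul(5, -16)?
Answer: Add(-20160, Mul(-80, I, Pow(8387, Rational(1, 2)))) ≈ Add(-20160., Mul(-7326.4, I))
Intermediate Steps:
c = -80
Mul(Add(Add(Pow(Add(-6310, -2077), Rational(1, 2)), -7441), 7693), c) = Mul(Add(Add(Pow(Add(-6310, -2077), Rational(1, 2)), -7441), 7693), -80) = Mul(Add(Add(Pow(-8387, Rational(1, 2)), -7441), 7693), -80) = Mul(Add(Add(Mul(I, Pow(8387, Rational(1, 2))), -7441), 7693), -80) = Mul(Add(Add(-7441, Mul(I, Pow(8387, Rational(1, 2)))), 7693), -80) = Mul(Add(252, Mul(I, Pow(8387, Rational(1, 2)))), -80) = Add(-20160, Mul(-80, I, Pow(8387, Rational(1, 2))))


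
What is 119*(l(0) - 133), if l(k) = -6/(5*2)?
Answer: -79492/5 ≈ -15898.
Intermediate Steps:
l(k) = -⅗ (l(k) = -6/10 = -6*⅒ = -⅗)
119*(l(0) - 133) = 119*(-⅗ - 133) = 119*(-668/5) = -79492/5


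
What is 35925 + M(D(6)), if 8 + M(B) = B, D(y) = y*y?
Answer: 35953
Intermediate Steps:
D(y) = y**2
M(B) = -8 + B
35925 + M(D(6)) = 35925 + (-8 + 6**2) = 35925 + (-8 + 36) = 35925 + 28 = 35953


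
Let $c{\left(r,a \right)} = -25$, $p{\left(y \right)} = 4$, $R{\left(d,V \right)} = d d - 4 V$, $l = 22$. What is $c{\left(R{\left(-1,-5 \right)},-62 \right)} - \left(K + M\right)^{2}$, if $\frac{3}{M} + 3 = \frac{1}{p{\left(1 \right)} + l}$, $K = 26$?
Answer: $- \frac{3850001}{5929} \approx -649.35$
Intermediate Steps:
$R{\left(d,V \right)} = d^{2} - 4 V$
$M = - \frac{78}{77}$ ($M = \frac{3}{-3 + \frac{1}{4 + 22}} = \frac{3}{-3 + \frac{1}{26}} = \frac{3}{- \frac{77}{26}} = 3 \left(- \frac{26}{77}\right) = - \frac{78}{77} \approx -1.013$)
$c{\left(R{\left(-1,-5 \right)},-62 \right)} - \left(K + M\right)^{2} = -25 - \left(26 - \frac{78}{77}\right)^{2} = -25 - \left(\frac{1924}{77}\right)^{2} = -25 - \frac{3701776}{5929} = - \frac{3850001}{5929}$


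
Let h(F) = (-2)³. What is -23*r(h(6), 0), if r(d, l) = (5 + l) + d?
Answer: 69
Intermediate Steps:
h(F) = -8
r(d, l) = 5 + d + l
-23*r(h(6), 0) = -23*(5 - 8 + 0) = -23*(-3) = 69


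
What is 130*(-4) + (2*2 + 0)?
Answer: -516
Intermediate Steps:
130*(-4) + (2*2 + 0) = -520 + (4 + 0) = -520 + 4 = -516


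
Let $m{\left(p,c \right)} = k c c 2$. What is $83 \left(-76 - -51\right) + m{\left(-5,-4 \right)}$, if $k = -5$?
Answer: $-2235$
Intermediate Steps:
$m{\left(p,c \right)} = - 10 c^{2}$ ($m{\left(p,c \right)} = - 5 c c 2 = - 5 c^{2} \cdot 2 = - 10 c^{2}$)
$83 \left(-76 - -51\right) + m{\left(-5,-4 \right)} = 83 \left(-76 - -51\right) - 10 \left(-4\right)^{2} = 83 \left(-76 + 51\right) - 160 = 83 \left(-25\right) - 160 = -2075 - 160 = -2235$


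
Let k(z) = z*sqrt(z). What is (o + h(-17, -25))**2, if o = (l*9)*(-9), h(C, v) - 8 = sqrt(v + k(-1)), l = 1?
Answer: (73 - sqrt(-25 - I))**2 ≈ 5289.4 + 729.15*I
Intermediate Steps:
k(z) = z**(3/2)
h(C, v) = 8 + sqrt(v - I) (h(C, v) = 8 + sqrt(v + (-1)**(3/2)) = 8 + sqrt(v - I))
o = -81 (o = (1*9)*(-9) = 9*(-9) = -81)
(o + h(-17, -25))**2 = (-81 + (8 + sqrt(-25 - I)))**2 = (-73 + sqrt(-25 - I))**2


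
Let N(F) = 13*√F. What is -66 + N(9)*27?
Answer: 987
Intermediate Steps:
-66 + N(9)*27 = -66 + (13*√9)*27 = -66 + (13*3)*27 = -66 + 39*27 = -66 + 1053 = 987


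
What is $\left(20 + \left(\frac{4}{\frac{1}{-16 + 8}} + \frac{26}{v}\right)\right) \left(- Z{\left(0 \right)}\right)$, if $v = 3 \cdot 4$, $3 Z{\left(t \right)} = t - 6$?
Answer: $- \frac{59}{3} \approx -19.667$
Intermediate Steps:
$Z{\left(t \right)} = -2 + \frac{t}{3}$ ($Z{\left(t \right)} = \frac{t - 6}{3} = \frac{-6 + t}{3} = -2 + \frac{t}{3}$)
$v = 12$
$\left(20 + \left(\frac{4}{\frac{1}{-16 + 8}} + \frac{26}{v}\right)\right) \left(- Z{\left(0 \right)}\right) = \left(20 + \left(\frac{4}{\frac{1}{-16 + 8}} + \frac{26}{12}\right)\right) \left(- (-2 + \frac{1}{3} \cdot 0)\right) = \left(20 + \left(\frac{4}{\frac{1}{-8}} + 26 \cdot \frac{1}{12}\right)\right) \left(- (-2 + 0)\right) = \left(20 + \left(\frac{4}{- \frac{1}{8}} + \frac{13}{6}\right)\right) \left(\left(-1\right) \left(-2\right)\right) = \left(20 + \left(4 \left(-8\right) + \frac{13}{6}\right)\right) 2 = \left(20 + \left(-32 + \frac{13}{6}\right)\right) 2 = \left(20 - \frac{179}{6}\right) 2 = \left(- \frac{59}{6}\right) 2 = - \frac{59}{3}$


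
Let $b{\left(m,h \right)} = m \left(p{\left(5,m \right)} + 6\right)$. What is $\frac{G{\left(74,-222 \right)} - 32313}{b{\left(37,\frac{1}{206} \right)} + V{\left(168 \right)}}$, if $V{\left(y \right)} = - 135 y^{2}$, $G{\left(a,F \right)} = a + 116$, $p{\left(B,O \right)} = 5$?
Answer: $\frac{32123}{3809833} \approx 0.0084316$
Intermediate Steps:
$G{\left(a,F \right)} = 116 + a$
$b{\left(m,h \right)} = 11 m$ ($b{\left(m,h \right)} = m \left(5 + 6\right) = m 11 = 11 m$)
$\frac{G{\left(74,-222 \right)} - 32313}{b{\left(37,\frac{1}{206} \right)} + V{\left(168 \right)}} = \frac{\left(116 + 74\right) - 32313}{11 \cdot 37 - 135 \cdot 168^{2}} = \frac{190 - 32313}{407 - 3810240} = - \frac{32123}{407 - 3810240} = - \frac{32123}{-3809833} = \left(-32123\right) \left(- \frac{1}{3809833}\right) = \frac{32123}{3809833}$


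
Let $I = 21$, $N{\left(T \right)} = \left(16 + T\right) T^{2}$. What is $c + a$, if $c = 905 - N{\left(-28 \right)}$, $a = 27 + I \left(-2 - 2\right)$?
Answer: $10256$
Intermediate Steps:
$N{\left(T \right)} = T^{2} \left(16 + T\right)$
$a = -57$ ($a = 27 + 21 \left(-2 - 2\right) = 27 + 21 \left(-4\right) = 27 - 84 = -57$)
$c = 10313$ ($c = 905 - \left(-28\right)^{2} \left(16 - 28\right) = 905 - 784 \left(-12\right) = 905 - -9408 = 905 + 9408 = 10313$)
$c + a = 10313 - 57 = 10256$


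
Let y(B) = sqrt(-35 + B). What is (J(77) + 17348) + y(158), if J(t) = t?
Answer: 17425 + sqrt(123) ≈ 17436.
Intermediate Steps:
(J(77) + 17348) + y(158) = (77 + 17348) + sqrt(-35 + 158) = 17425 + sqrt(123)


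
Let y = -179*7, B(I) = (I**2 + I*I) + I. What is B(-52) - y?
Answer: 6609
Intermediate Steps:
B(I) = I + 2*I**2 (B(I) = (I**2 + I**2) + I = 2*I**2 + I = I + 2*I**2)
y = -1253
B(-52) - y = -52*(1 + 2*(-52)) - 1*(-1253) = -52*(1 - 104) + 1253 = -52*(-103) + 1253 = 5356 + 1253 = 6609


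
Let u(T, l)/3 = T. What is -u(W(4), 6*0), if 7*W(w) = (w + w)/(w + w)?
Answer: -3/7 ≈ -0.42857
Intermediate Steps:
W(w) = 1/7 (W(w) = ((w + w)/(w + w))/7 = ((2*w)/((2*w)))/7 = ((2*w)*(1/(2*w)))/7 = (1/7)*1 = 1/7)
u(T, l) = 3*T
-u(W(4), 6*0) = -3/7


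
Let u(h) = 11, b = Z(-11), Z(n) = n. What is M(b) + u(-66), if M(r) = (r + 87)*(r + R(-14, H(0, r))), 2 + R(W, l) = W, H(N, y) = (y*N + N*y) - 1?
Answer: -2041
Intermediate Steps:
b = -11
H(N, y) = -1 + 2*N*y (H(N, y) = (N*y + N*y) - 1 = 2*N*y - 1 = -1 + 2*N*y)
R(W, l) = -2 + W
M(r) = (-16 + r)*(87 + r) (M(r) = (r + 87)*(r + (-2 - 14)) = (87 + r)*(r - 16) = (87 + r)*(-16 + r) = (-16 + r)*(87 + r))
M(b) + u(-66) = (-1392 + (-11)**2 + 71*(-11)) + 11 = (-1392 + 121 - 781) + 11 = -2052 + 11 = -2041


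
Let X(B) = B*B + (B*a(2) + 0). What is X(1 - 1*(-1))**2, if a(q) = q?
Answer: 64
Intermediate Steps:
X(B) = B**2 + 2*B (X(B) = B*B + (B*2 + 0) = B**2 + (2*B + 0) = B**2 + 2*B)
X(1 - 1*(-1))**2 = ((1 - 1*(-1))*(2 + (1 - 1*(-1))))**2 = ((1 + 1)*(2 + (1 + 1)))**2 = (2*(2 + 2))**2 = (2*4)**2 = 8**2 = 64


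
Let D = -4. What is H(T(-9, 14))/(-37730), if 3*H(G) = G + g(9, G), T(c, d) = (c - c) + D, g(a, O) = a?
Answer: -1/22638 ≈ -4.4174e-5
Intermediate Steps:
T(c, d) = -4 (T(c, d) = (c - c) - 4 = 0 - 4 = -4)
H(G) = 3 + G/3 (H(G) = (G + 9)/3 = (9 + G)/3 = 3 + G/3)
H(T(-9, 14))/(-37730) = (3 + (⅓)*(-4))/(-37730) = (3 - 4/3)*(-1/37730) = (5/3)*(-1/37730) = -1/22638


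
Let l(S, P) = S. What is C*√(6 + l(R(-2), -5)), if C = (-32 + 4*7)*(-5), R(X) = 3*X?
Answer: 0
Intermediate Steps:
C = 20 (C = (-32 + 28)*(-5) = -4*(-5) = 20)
C*√(6 + l(R(-2), -5)) = 20*√(6 + 3*(-2)) = 20*√(6 - 6) = 20*√0 = 20*0 = 0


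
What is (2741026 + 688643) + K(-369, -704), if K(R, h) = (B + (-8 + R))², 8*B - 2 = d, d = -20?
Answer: 57175993/16 ≈ 3.5735e+6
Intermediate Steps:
B = -9/4 (B = ¼ + (⅛)*(-20) = ¼ - 5/2 = -9/4 ≈ -2.2500)
K(R, h) = (-41/4 + R)² (K(R, h) = (-9/4 + (-8 + R))² = (-41/4 + R)²)
(2741026 + 688643) + K(-369, -704) = (2741026 + 688643) + (-41 + 4*(-369))²/16 = 3429669 + (-41 - 1476)²/16 = 3429669 + (1/16)*(-1517)² = 3429669 + (1/16)*2301289 = 3429669 + 2301289/16 = 57175993/16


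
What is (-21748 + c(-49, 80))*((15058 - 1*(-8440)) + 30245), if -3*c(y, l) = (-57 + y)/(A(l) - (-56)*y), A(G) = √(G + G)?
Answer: -1650067629493109/1411758 - 2848379*√10/2823516 ≈ -1.1688e+9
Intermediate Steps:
A(G) = √2*√G (A(G) = √(2*G) = √2*√G)
c(y, l) = -(-57 + y)/(3*(56*y + √2*√l)) (c(y, l) = -(-57 + y)/(3*(√2*√l - (-56)*y)) = -(-57 + y)/(3*(√2*√l + 56*y)) = -(-57 + y)/(3*(56*y + √2*√l)))
(-21748 + c(-49, 80))*((15058 - 1*(-8440)) + 30245) = (-21748 + (57 - 1*(-49))/(3*(56*(-49) + √2*√80)))*((15058 - 1*(-8440)) + 30245) = (-21748 + (57 + 49)/(3*(-2744 + √2*(4*√5))))*((15058 + 8440) + 30245) = (-21748 + (⅓)*106/(-2744 + 4*√10))*(23498 + 30245) = (-21748 + 106/(3*(-2744 + 4*√10)))*53743 = -1168802764 + 5696758/(3*(-2744 + 4*√10))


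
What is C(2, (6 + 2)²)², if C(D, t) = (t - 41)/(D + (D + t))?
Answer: 529/4624 ≈ 0.11440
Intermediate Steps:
C(D, t) = (-41 + t)/(t + 2*D)
C(2, (6 + 2)²)² = ((-41 + (6 + 2)²)/((6 + 2)² + 2*2))² = ((-41 + 8²)/(8² + 4))² = ((-41 + 64)/(64 + 4))² = (23/68)² = 529/4624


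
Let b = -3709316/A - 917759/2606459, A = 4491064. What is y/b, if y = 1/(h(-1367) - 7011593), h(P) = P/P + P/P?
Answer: 2926443545594/24172275002557523355 ≈ 1.2107e-7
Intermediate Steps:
h(P) = 2 (h(P) = 1 + 1 = 2)
y = -1/7011591 (y = 1/(2 - 7011593) = 1/(-7011591) = -1/7011591 ≈ -1.4262e-7)
b = -3447473619405/2926443545594 (b = -3709316/4491064 - 917759/2606459 = -3709316*1/4491064 - 917759*1/2606459 = -927329/1122766 - 917759/2606459 = -3447473619405/2926443545594 ≈ -1.1780)
y/b = -1/(7011591*(-3447473619405/2926443545594)) = -1/7011591*(-2926443545594/3447473619405) = 2926443545594/24172275002557523355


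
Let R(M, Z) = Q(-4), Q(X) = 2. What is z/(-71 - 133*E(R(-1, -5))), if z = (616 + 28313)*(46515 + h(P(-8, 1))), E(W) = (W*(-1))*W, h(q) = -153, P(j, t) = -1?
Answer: 1341206298/461 ≈ 2.9093e+6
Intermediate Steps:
R(M, Z) = 2
E(W) = -W**2 (E(W) = (-W)*W = -W**2)
z = 1341206298 (z = (616 + 28313)*(46515 - 153) = 28929*46362 = 1341206298)
z/(-71 - 133*E(R(-1, -5))) = 1341206298/(-71 - (-133)*2**2) = 1341206298/(-71 - (-133)*4) = 1341206298/(-71 - 133*(-4)) = 1341206298/(-71 + 532) = 1341206298/461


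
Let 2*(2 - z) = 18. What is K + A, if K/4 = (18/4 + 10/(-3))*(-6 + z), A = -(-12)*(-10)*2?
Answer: -902/3 ≈ -300.67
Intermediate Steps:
z = -7 (z = 2 - ½*18 = 2 - 9 = -7)
A = -240 (A = -12*10*2 = -120*2 = -240)
K = -182/3 (K = 4*((18/4 + 10/(-3))*(-6 - 7)) = 4*((18*(¼) + 10*(-⅓))*(-13)) = 4*((9/2 - 10/3)*(-13)) = 4*((7/6)*(-13)) = 4*(-91/6) = -182/3 ≈ -60.667)
K + A = -182/3 - 240 = -902/3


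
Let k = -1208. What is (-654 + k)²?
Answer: 3467044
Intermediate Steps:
(-654 + k)² = (-654 - 1208)² = (-1862)² = 3467044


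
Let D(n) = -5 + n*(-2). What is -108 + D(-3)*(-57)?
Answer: -165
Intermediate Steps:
D(n) = -5 - 2*n
-108 + D(-3)*(-57) = -108 + (-5 - 2*(-3))*(-57) = -108 + (-5 + 6)*(-57) = -108 + 1*(-57) = -108 - 57 = -165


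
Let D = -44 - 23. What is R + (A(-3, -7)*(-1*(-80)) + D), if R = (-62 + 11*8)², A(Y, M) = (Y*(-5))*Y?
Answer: -2991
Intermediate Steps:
A(Y, M) = -5*Y² (A(Y, M) = (-5*Y)*Y = -5*Y²)
D = -67
R = 676 (R = (-62 + 88)² = 26² = 676)
R + (A(-3, -7)*(-1*(-80)) + D) = 676 + ((-5*(-3)²)*(-1*(-80)) - 67) = 676 + (-5*9*80 - 67) = 676 + (-45*80 - 67) = 676 + (-3600 - 67) = 676 - 3667 = -2991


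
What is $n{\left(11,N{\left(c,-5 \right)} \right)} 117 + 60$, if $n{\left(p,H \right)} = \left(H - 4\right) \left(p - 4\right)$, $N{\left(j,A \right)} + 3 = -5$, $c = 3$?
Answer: $-9768$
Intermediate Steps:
$N{\left(j,A \right)} = -8$ ($N{\left(j,A \right)} = -3 - 5 = -8$)
$n{\left(p,H \right)} = \left(-4 + H\right) \left(-4 + p\right)$
$n{\left(11,N{\left(c,-5 \right)} \right)} 117 + 60 = \left(16 - -32 - 44 - 88\right) 117 + 60 = \left(16 + 32 - 44 - 88\right) 117 + 60 = \left(-84\right) 117 + 60 = -9828 + 60 = -9768$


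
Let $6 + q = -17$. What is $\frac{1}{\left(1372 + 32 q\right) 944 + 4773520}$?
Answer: $\frac{1}{5373904} \approx 1.8608 \cdot 10^{-7}$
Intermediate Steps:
$q = -23$ ($q = -6 - 17 = -23$)
$\frac{1}{\left(1372 + 32 q\right) 944 + 4773520} = \frac{1}{\left(1372 + 32 \left(-23\right)\right) 944 + 4773520} = \frac{1}{\left(1372 - 736\right) 944 + 4773520} = \frac{1}{636 \cdot 944 + 4773520} = \frac{1}{600384 + 4773520} = \frac{1}{5373904}$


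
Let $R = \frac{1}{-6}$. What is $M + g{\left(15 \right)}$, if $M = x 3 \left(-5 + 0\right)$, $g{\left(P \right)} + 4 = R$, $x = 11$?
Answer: $- \frac{1015}{6} \approx -169.17$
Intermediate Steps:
$R = - \frac{1}{6} \approx -0.16667$
$g{\left(P \right)} = - \frac{25}{6}$ ($g{\left(P \right)} = -4 - \frac{1}{6} = - \frac{25}{6}$)
$M = -165$ ($M = 11 \cdot 3 \left(-5 + 0\right) = 11 \cdot 3 \left(-5\right) = 11 \left(-15\right) = -165$)
$M + g{\left(15 \right)} = -165 - \frac{25}{6} = - \frac{1015}{6}$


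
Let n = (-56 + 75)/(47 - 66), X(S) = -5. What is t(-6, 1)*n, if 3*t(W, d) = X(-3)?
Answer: 5/3 ≈ 1.6667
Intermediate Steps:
t(W, d) = -5/3 (t(W, d) = (⅓)*(-5) = -5/3)
n = -1 (n = 19/(-19) = 19*(-1/19) = -1)
t(-6, 1)*n = -5/3*(-1) = 5/3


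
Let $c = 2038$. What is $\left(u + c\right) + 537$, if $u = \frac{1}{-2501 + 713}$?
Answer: $\frac{4604099}{1788} \approx 2575.0$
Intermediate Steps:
$u = - \frac{1}{1788}$ ($u = \frac{1}{-1788} = - \frac{1}{1788} \approx -0.00055928$)
$\left(u + c\right) + 537 = \left(- \frac{1}{1788} + 2038\right) + 537 = \frac{3643943}{1788} + 537 = \frac{4604099}{1788}$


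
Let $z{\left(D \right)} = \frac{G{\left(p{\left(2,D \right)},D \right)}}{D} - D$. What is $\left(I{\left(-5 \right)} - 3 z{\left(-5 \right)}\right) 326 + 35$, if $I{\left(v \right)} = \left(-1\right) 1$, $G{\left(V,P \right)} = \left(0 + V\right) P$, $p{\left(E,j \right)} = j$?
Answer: $-291$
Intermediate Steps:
$G{\left(V,P \right)} = P V$ ($G{\left(V,P \right)} = V P = P V$)
$I{\left(v \right)} = -1$
$z{\left(D \right)} = 0$ ($z{\left(D \right)} = \frac{D D}{D} - D = \frac{D^{2}}{D} - D = D - D = 0$)
$\left(I{\left(-5 \right)} - 3 z{\left(-5 \right)}\right) 326 + 35 = \left(-1 - 0\right) 326 + 35 = \left(-1 + 0\right) 326 + 35 = \left(-1\right) 326 + 35 = -326 + 35 = -291$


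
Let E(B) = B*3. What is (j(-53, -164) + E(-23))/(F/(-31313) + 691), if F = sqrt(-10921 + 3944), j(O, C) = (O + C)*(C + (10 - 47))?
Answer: 4917499984638382/78028669271511 + 227269754*I*sqrt(6977)/78028669271511 ≈ 63.022 + 0.00024329*I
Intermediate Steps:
E(B) = 3*B
j(O, C) = (-37 + C)*(C + O) (j(O, C) = (C + O)*(C - 37) = (C + O)*(-37 + C) = (-37 + C)*(C + O))
F = I*sqrt(6977) (F = sqrt(-6977) = I*sqrt(6977) ≈ 83.528*I)
(j(-53, -164) + E(-23))/(F/(-31313) + 691) = (((-164)**2 - 37*(-164) - 37*(-53) - 164*(-53)) + 3*(-23))/((I*sqrt(6977))/(-31313) + 691) = ((26896 + 6068 + 1961 + 8692) - 69)/((I*sqrt(6977))*(-1/31313) + 691) = (43617 - 69)/(-I*sqrt(6977)/31313 + 691) = 43548/(691 - I*sqrt(6977)/31313)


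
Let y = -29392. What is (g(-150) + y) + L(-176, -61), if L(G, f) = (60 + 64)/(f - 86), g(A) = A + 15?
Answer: -4340593/147 ≈ -29528.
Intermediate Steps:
g(A) = 15 + A
L(G, f) = 124/(-86 + f)
(g(-150) + y) + L(-176, -61) = ((15 - 150) - 29392) + 124/(-86 - 61) = (-135 - 29392) + 124/(-147) = -29527 + 124*(-1/147) = -29527 - 124/147 = -4340593/147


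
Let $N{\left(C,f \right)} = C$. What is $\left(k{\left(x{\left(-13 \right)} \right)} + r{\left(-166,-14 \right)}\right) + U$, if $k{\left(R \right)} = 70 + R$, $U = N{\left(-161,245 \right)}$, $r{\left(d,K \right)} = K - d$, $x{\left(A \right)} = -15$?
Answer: $46$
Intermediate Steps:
$U = -161$
$\left(k{\left(x{\left(-13 \right)} \right)} + r{\left(-166,-14 \right)}\right) + U = \left(\left(70 - 15\right) - -152\right) - 161 = \left(55 + \left(-14 + 166\right)\right) - 161 = \left(55 + 152\right) - 161 = 207 - 161 = 46$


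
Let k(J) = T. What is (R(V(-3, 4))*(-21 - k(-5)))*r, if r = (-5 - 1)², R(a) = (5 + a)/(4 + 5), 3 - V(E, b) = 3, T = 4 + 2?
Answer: -540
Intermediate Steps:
T = 6
k(J) = 6
V(E, b) = 0 (V(E, b) = 3 - 1*3 = 3 - 3 = 0)
R(a) = 5/9 + a/9 (R(a) = (5 + a)/9 = (5 + a)*(⅑) = 5/9 + a/9)
r = 36 (r = (-6)² = 36)
(R(V(-3, 4))*(-21 - k(-5)))*r = ((5/9 + (⅑)*0)*(-21 - 1*6))*36 = ((5/9 + 0)*(-21 - 6))*36 = ((5/9)*(-27))*36 = -15*36 = -540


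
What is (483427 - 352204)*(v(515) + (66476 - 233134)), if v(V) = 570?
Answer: -21794565624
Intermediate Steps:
(483427 - 352204)*(v(515) + (66476 - 233134)) = (483427 - 352204)*(570 + (66476 - 233134)) = 131223*(570 - 166658) = 131223*(-166088) = -21794565624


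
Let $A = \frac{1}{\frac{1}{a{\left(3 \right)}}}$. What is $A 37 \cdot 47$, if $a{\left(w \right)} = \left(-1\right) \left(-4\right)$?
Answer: $6956$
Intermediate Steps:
$a{\left(w \right)} = 4$
$A = 4$ ($A = \frac{1}{\frac{1}{4}} = 4$)
$A 37 \cdot 47 = 4 \cdot 37 \cdot 47 = 148 \cdot 47 = 6956$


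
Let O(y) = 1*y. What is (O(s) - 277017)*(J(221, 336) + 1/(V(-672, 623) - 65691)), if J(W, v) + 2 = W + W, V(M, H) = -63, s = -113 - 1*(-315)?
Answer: -8008744867585/65754 ≈ -1.2180e+8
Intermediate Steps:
s = 202 (s = -113 + 315 = 202)
J(W, v) = -2 + 2*W (J(W, v) = -2 + (W + W) = -2 + 2*W)
O(y) = y
(O(s) - 277017)*(J(221, 336) + 1/(V(-672, 623) - 65691)) = (202 - 277017)*((-2 + 2*221) + 1/(-63 - 65691)) = -276815*((-2 + 442) + 1/(-65754)) = -276815*(440 - 1/65754) = -276815*28931759/65754 = -8008744867585/65754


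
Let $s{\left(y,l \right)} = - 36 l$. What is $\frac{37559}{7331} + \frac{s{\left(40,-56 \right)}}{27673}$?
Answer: $\frac{1054149503}{202870763} \approx 5.1962$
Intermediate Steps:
$\frac{37559}{7331} + \frac{s{\left(40,-56 \right)}}{27673} = \frac{37559}{7331} + \frac{\left(-36\right) \left(-56\right)}{27673} = 37559 \cdot \frac{1}{7331} + 2016 \cdot \frac{1}{27673} = \frac{37559}{7331} + \frac{2016}{27673} = \frac{1054149503}{202870763}$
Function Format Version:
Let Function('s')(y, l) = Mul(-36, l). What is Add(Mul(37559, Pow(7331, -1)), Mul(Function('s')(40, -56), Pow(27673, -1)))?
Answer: Rational(1054149503, 202870763) ≈ 5.1962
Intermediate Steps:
Add(Mul(37559, Pow(7331, -1)), Mul(Function('s')(40, -56), Pow(27673, -1))) = Add(Mul(37559, Pow(7331, -1)), Mul(Mul(-36, -56), Pow(27673, -1))) = Add(Mul(37559, Rational(1, 7331)), Mul(2016, Rational(1, 27673))) = Add(Rational(37559, 7331), Rational(2016, 27673)) = Rational(1054149503, 202870763)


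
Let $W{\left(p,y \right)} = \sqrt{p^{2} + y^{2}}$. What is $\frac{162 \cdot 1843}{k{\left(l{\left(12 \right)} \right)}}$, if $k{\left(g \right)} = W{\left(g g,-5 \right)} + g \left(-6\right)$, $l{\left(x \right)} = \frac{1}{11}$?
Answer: $\frac{1192174038}{180835} + \frac{18063243 \sqrt{366026}}{180835} \approx 67025.0$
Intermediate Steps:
$l{\left(x \right)} = \frac{1}{11}$
$k{\left(g \right)} = \sqrt{25 + g^{4}} - 6 g$ ($k{\left(g \right)} = \sqrt{\left(g g\right)^{2} + \left(-5\right)^{2}} + g \left(-6\right) = \sqrt{\left(g^{2}\right)^{2} + 25} - 6 g = \sqrt{g^{4} + 25} - 6 g = \sqrt{25 + g^{4}} - 6 g$)
$\frac{162 \cdot 1843}{k{\left(l{\left(12 \right)} \right)}} = \frac{162 \cdot 1843}{\sqrt{25 + \left(\frac{1}{11}\right)^{4}} - \frac{6}{11}} = \frac{298566}{\sqrt{25 + \frac{1}{14641}} - \frac{6}{11}} = \frac{298566}{\sqrt{\frac{366026}{14641}} - \frac{6}{11}} = \frac{298566}{\frac{\sqrt{366026}}{121} - \frac{6}{11}} = \frac{298566}{- \frac{6}{11} + \frac{\sqrt{366026}}{121}}$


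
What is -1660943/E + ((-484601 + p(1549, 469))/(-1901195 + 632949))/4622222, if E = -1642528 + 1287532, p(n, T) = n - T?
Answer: 608539894976030252/130064201329313097 ≈ 4.6788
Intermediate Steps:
E = -354996
-1660943/E + ((-484601 + p(1549, 469))/(-1901195 + 632949))/4622222 = -1660943/(-354996) + ((-484601 + (1549 - 1*469))/(-1901195 + 632949))/4622222 = -1660943*(-1/354996) + ((-484601 + (1549 - 469))/(-1268246))*(1/4622222) = 1660943/354996 + ((-484601 + 1080)*(-1/1268246))*(1/4622222) = 1660943/354996 - 483521*(-1/1268246)*(1/4622222) = 1660943/354996 + (483521/1268246)*(1/4622222) = 1660943/354996 + 483521/5862114562612 = 608539894976030252/130064201329313097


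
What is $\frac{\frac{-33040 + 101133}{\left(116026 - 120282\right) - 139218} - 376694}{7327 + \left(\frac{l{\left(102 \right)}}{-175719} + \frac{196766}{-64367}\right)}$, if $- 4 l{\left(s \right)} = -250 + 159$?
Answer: $- \frac{1222571994762410275554}{23770052716215345127} \approx -51.433$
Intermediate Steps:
$l{\left(s \right)} = \frac{91}{4}$ ($l{\left(s \right)} = - \frac{-250 + 159}{4} = \left(- \frac{1}{4}\right) \left(-91\right) = \frac{91}{4}$)
$\frac{\frac{-33040 + 101133}{\left(116026 - 120282\right) - 139218} - 376694}{7327 + \left(\frac{l{\left(102 \right)}}{-175719} + \frac{196766}{-64367}\right)} = \frac{\frac{-33040 + 101133}{\left(116026 - 120282\right) - 139218} - 376694}{7327 + \left(\frac{91}{4 \left(-175719\right)} + \frac{196766}{-64367}\right)} = \frac{\frac{68093}{\left(116026 - 120282\right) - 139218} - 376694}{7327 + \left(\frac{91}{4} \left(- \frac{1}{175719}\right) + 196766 \left(- \frac{1}{64367}\right)\right)} = \frac{\frac{68093}{-4256 - 139218} - 376694}{7327 - \frac{138307956413}{45242019492}} = \frac{\frac{68093}{-143474} - 376694}{7327 - \frac{138307956413}{45242019492}} = \frac{68093 \left(- \frac{1}{143474}\right) - 376694}{\frac{331349968861471}{45242019492}} = \left(- \frac{68093}{143474} - 376694\right) \frac{45242019492}{331349968861471} = \left(- \frac{54045863049}{143474}\right) \frac{45242019492}{331349968861471} = - \frac{1222571994762410275554}{23770052716215345127}$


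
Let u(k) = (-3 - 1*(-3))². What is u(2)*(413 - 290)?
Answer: 0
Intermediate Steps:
u(k) = 0 (u(k) = (-3 + 3)² = 0² = 0)
u(2)*(413 - 290) = 0*(413 - 290) = 0*123 = 0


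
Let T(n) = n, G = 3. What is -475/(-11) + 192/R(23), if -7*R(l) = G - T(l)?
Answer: 6071/55 ≈ 110.38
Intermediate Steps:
R(l) = -3/7 + l/7 (R(l) = -(3 - l)/7 = -3/7 + l/7)
-475/(-11) + 192/R(23) = -475/(-11) + 192/(-3/7 + (1/7)*23) = -475*(-1/11) + 192/(-3/7 + 23/7) = 475/11 + 192/(20/7) = 475/11 + 192*(7/20) = 475/11 + 336/5 = 6071/55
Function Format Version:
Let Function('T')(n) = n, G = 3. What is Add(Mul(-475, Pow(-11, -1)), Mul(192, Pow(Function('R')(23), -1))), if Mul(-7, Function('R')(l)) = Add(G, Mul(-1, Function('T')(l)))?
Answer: Rational(6071, 55) ≈ 110.38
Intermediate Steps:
Function('R')(l) = Add(Rational(-3, 7), Mul(Rational(1, 7), l)) (Function('R')(l) = Mul(Rational(-1, 7), Add(3, Mul(-1, l))) = Add(Rational(-3, 7), Mul(Rational(1, 7), l)))
Add(Mul(-475, Pow(-11, -1)), Mul(192, Pow(Function('R')(23), -1))) = Add(Mul(-475, Pow(-11, -1)), Mul(192, Pow(Add(Rational(-3, 7), Mul(Rational(1, 7), 23)), -1))) = Add(Mul(-475, Rational(-1, 11)), Mul(192, Pow(Add(Rational(-3, 7), Rational(23, 7)), -1))) = Add(Rational(475, 11), Mul(192, Pow(Rational(20, 7), -1))) = Add(Rational(475, 11), Mul(192, Rational(7, 20))) = Add(Rational(475, 11), Rational(336, 5)) = Rational(6071, 55)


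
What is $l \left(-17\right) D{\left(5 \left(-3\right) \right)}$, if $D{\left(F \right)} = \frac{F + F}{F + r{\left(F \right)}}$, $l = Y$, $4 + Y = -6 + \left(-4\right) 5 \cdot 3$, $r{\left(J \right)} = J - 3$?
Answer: $\frac{11900}{11} \approx 1081.8$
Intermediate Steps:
$r{\left(J \right)} = -3 + J$
$Y = -70$ ($Y = -4 + \left(-6 + \left(-4\right) 5 \cdot 3\right) = -4 - 66 = -70$)
$l = -70$
$D{\left(F \right)} = \frac{2 F}{-3 + 2 F}$ ($D{\left(F \right)} = \frac{F + F}{F + \left(-3 + F\right)} = \frac{2 F}{-3 + 2 F}$)
$l \left(-17\right) D{\left(5 \left(-3\right) \right)} = \left(-70\right) \left(-17\right) \frac{2 \cdot 5 \left(-3\right)}{-3 + 2 \cdot 5 \left(-3\right)} = 1190 \cdot 2 \left(-15\right) \frac{1}{-3 + 2 \left(-15\right)} = 1190 \cdot 2 \left(-15\right) \frac{1}{-3 - 30} = 1190 \cdot 2 \left(-15\right) \frac{1}{-33} = 1190 \cdot 2 \left(-15\right) \left(- \frac{1}{33}\right) = 1190 \cdot \frac{10}{11} = \frac{11900}{11}$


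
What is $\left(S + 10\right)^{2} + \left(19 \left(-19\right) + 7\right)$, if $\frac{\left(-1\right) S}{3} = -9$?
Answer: $1015$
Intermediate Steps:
$S = 27$ ($S = \left(-3\right) \left(-9\right) = 27$)
$\left(S + 10\right)^{2} + \left(19 \left(-19\right) + 7\right) = \left(27 + 10\right)^{2} + \left(19 \left(-19\right) + 7\right) = 37^{2} + \left(-361 + 7\right) = 1369 - 354 = 1015$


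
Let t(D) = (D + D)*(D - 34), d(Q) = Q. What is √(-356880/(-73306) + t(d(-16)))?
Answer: 2*√539012053930/36653 ≈ 40.061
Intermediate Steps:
t(D) = 2*D*(-34 + D) (t(D) = (2*D)*(-34 + D) = 2*D*(-34 + D))
√(-356880/(-73306) + t(d(-16))) = √(-356880/(-73306) + 2*(-16)*(-34 - 16)) = √(-356880*(-1/73306) + 2*(-16)*(-50)) = √(178440/36653 + 1600) = √(58823240/36653) = 2*√539012053930/36653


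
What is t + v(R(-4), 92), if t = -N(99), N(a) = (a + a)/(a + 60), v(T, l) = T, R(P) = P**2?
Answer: 782/53 ≈ 14.755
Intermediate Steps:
N(a) = 2*a/(60 + a) (N(a) = (2*a)/(60 + a) = 2*a/(60 + a))
t = -66/53 (t = -2*99/(60 + 99) = -2*99/159 = -1*66/53 = -66/53 ≈ -1.2453)
t + v(R(-4), 92) = -66/53 + (-4)**2 = -66/53 + 16 = 782/53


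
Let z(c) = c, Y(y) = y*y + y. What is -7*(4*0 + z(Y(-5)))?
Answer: -140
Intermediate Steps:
Y(y) = y + y**2 (Y(y) = y**2 + y = y + y**2)
-7*(4*0 + z(Y(-5))) = -7*(4*0 - 5*(1 - 5)) = -7*(0 - 5*(-4)) = -7*(0 + 20) = -7*20 = -140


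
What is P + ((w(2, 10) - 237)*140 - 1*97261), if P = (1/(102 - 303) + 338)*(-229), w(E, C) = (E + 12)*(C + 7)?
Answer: -35078894/201 ≈ -1.7452e+5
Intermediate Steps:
w(E, C) = (7 + C)*(12 + E) (w(E, C) = (12 + E)*(7 + C) = (7 + C)*(12 + E))
P = -15557573/201 (P = (1/(-201) + 338)*(-229) = (-1/201 + 338)*(-229) = (67937/201)*(-229) = -15557573/201 ≈ -77401.)
P + ((w(2, 10) - 237)*140 - 1*97261) = -15557573/201 + (((84 + 7*2 + 12*10 + 10*2) - 237)*140 - 1*97261) = -15557573/201 + (((84 + 14 + 120 + 20) - 237)*140 - 97261) = -15557573/201 + ((238 - 237)*140 - 97261) = -15557573/201 + (1*140 - 97261) = -15557573/201 + (140 - 97261) = -15557573/201 - 97121 = -35078894/201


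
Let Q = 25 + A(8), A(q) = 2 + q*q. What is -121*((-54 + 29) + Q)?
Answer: -7986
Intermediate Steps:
A(q) = 2 + q²
Q = 91 (Q = 25 + (2 + 8²) = 25 + (2 + 64) = 25 + 66 = 91)
-121*((-54 + 29) + Q) = -121*((-54 + 29) + 91) = -121*(-25 + 91) = -121*66 = -7986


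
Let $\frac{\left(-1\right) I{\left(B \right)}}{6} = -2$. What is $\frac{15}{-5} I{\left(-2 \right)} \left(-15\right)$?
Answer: $540$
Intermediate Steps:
$I{\left(B \right)} = 12$ ($I{\left(B \right)} = \left(-6\right) \left(-2\right) = 12$)
$\frac{15}{-5} I{\left(-2 \right)} \left(-15\right) = \frac{15}{-5} \cdot 12 \left(-15\right) = 15 \left(- \frac{1}{5}\right) 12 \left(-15\right) = \left(-3\right) 12 \left(-15\right) = \left(-36\right) \left(-15\right) = 540$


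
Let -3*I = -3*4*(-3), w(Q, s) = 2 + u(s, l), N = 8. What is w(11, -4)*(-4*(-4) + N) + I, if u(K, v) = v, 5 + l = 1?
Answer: -60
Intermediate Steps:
l = -4 (l = -5 + 1 = -4)
w(Q, s) = -2 (w(Q, s) = 2 - 4 = -2)
I = -12 (I = -(-3*4)*(-3)/3 = -(-4)*(-3) = -1/3*36 = -12)
w(11, -4)*(-4*(-4) + N) + I = -2*(-4*(-4) + 8) - 12 = -2*(16 + 8) - 12 = -2*24 - 12 = -48 - 12 = -60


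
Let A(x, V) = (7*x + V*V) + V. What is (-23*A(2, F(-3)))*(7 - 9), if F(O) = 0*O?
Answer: 644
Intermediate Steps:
F(O) = 0
A(x, V) = V + V² + 7*x (A(x, V) = (7*x + V²) + V = (V² + 7*x) + V = V + V² + 7*x)
(-23*A(2, F(-3)))*(7 - 9) = (-23*(0 + 0² + 7*2))*(7 - 9) = -23*(0 + 0 + 14)*(-2) = -23*14*(-2) = -322*(-2) = 644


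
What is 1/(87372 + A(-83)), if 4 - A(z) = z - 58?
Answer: 1/87517 ≈ 1.1426e-5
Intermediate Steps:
A(z) = 62 - z (A(z) = 4 - (z - 58) = 4 - (-58 + z) = 4 + (58 - z) = 62 - z)
1/(87372 + A(-83)) = 1/(87372 + (62 - 1*(-83))) = 1/(87372 + (62 + 83)) = 1/(87372 + 145) = 1/87517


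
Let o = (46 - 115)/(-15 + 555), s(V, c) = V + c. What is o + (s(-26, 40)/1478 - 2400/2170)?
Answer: -35339729/28865340 ≈ -1.2243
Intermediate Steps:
o = -23/180 (o = -69/540 = -69*1/540 = -23/180 ≈ -0.12778)
o + (s(-26, 40)/1478 - 2400/2170) = -23/180 + ((-26 + 40)/1478 - 2400/2170) = -23/180 + (14*(1/1478) - 2400*1/2170) = -23/180 + (7/739 - 240/217) = -23/180 - 175841/160363 = -35339729/28865340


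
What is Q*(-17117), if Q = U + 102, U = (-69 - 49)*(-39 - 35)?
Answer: -151211578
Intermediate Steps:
U = 8732 (U = -118*(-74) = 8732)
Q = 8834 (Q = 8732 + 102 = 8834)
Q*(-17117) = 8834*(-17117) = -151211578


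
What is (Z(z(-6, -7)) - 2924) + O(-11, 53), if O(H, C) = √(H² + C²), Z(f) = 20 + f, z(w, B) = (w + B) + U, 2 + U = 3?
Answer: -2916 + √2930 ≈ -2861.9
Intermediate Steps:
U = 1 (U = -2 + 3 = 1)
z(w, B) = 1 + B + w (z(w, B) = (w + B) + 1 = (B + w) + 1 = 1 + B + w)
O(H, C) = √(C² + H²)
(Z(z(-6, -7)) - 2924) + O(-11, 53) = ((20 + (1 - 7 - 6)) - 2924) + √(53² + (-11)²) = ((20 - 12) - 2924) + √(2809 + 121) = (8 - 2924) + √2930 = -2916 + √2930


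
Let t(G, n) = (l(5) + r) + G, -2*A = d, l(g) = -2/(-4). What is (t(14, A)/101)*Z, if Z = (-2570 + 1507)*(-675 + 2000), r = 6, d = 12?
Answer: -57747475/202 ≈ -2.8588e+5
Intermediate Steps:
l(g) = 1/2 (l(g) = -2*(-1/4) = 1/2)
A = -6 (A = -1/2*12 = -6)
Z = -1408475 (Z = -1063*1325 = -1408475)
t(G, n) = 13/2 + G (t(G, n) = (1/2 + 6) + G = 13/2 + G)
(t(14, A)/101)*Z = ((13/2 + 14)/101)*(-1408475) = ((41/2)*(1/101))*(-1408475) = (41/202)*(-1408475) = -57747475/202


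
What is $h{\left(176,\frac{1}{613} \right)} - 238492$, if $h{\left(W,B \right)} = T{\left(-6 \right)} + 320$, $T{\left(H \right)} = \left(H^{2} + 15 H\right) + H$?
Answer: $-238232$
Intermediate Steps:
$T{\left(H \right)} = H^{2} + 16 H$
$h{\left(W,B \right)} = 260$ ($h{\left(W,B \right)} = - 6 \left(16 - 6\right) + 320 = \left(-6\right) 10 + 320 = -60 + 320 = 260$)
$h{\left(176,\frac{1}{613} \right)} - 238492 = 260 - 238492 = -238232$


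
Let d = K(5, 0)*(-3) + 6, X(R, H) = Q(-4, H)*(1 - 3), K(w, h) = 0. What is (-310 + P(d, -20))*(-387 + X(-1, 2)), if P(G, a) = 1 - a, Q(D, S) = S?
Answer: 112999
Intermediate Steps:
X(R, H) = -2*H (X(R, H) = H*(1 - 3) = H*(-2) = -2*H)
d = 6 (d = 0*(-3) + 6 = 0 + 6 = 6)
(-310 + P(d, -20))*(-387 + X(-1, 2)) = (-310 + (1 - 1*(-20)))*(-387 - 2*2) = (-310 + (1 + 20))*(-387 - 4) = (-310 + 21)*(-391) = -289*(-391) = 112999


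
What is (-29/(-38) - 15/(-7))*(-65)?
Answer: -50245/266 ≈ -188.89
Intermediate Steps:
(-29/(-38) - 15/(-7))*(-65) = (-29*(-1/38) - 15*(-⅐))*(-65) = (29/38 + 15/7)*(-65) = (773/266)*(-65) = -50245/266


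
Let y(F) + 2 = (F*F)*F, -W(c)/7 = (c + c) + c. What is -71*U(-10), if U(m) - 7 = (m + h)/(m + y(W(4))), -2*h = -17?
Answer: -196386639/395144 ≈ -497.00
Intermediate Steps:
h = 17/2 (h = -1/2*(-17) = 17/2 ≈ 8.5000)
W(c) = -21*c (W(c) = -7*((c + c) + c) = -7*(2*c + c) = -21*c)
y(F) = -2 + F**3 (y(F) = -2 + (F*F)*F = -2 + F**2*F = -2 + F**3)
U(m) = 7 + (17/2 + m)/(-592706 + m) (U(m) = 7 + (m + 17/2)/(m + (-2 + (-21*4)**3)) = 7 + (17/2 + m)/(m + (-2 + (-84)**3)) = 7 + (17/2 + m)/(m + (-2 - 592704)) = 7 + (17/2 + m)/(m - 592706) = 7 + (17/2 + m)/(-592706 + m))
-71*U(-10) = -71*(-8297867 + 16*(-10))/(2*(-592706 - 10)) = -71*(-8297867 - 160)/(2*(-592716)) = -71*(-1)*(-8298027)/(2*592716) = -71*2766009/395144 = -196386639/395144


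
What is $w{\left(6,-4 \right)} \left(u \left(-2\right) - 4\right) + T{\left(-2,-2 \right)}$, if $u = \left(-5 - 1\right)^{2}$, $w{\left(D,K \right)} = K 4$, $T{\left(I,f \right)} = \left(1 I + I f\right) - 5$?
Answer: $1213$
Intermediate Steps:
$T{\left(I,f \right)} = -5 + I + I f$ ($T{\left(I,f \right)} = \left(I + I f\right) - 5 = -5 + I + I f$)
$w{\left(D,K \right)} = 4 K$
$u = 36$ ($u = \left(-6\right)^{2} = 36$)
$w{\left(6,-4 \right)} \left(u \left(-2\right) - 4\right) + T{\left(-2,-2 \right)} = 4 \left(-4\right) \left(36 \left(-2\right) - 4\right) - 3 = - 16 \left(-72 - 4\right) - 3 = \left(-16\right) \left(-76\right) - 3 = 1216 - 3 = 1213$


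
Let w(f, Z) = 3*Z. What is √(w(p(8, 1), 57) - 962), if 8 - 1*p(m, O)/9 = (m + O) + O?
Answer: I*√791 ≈ 28.125*I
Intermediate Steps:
p(m, O) = 72 - 18*O - 9*m (p(m, O) = 72 - 9*((m + O) + O) = 72 - 9*((O + m) + O) = 72 - 9*(m + 2*O) = 72 + (-18*O - 9*m) = 72 - 18*O - 9*m)
√(w(p(8, 1), 57) - 962) = √(3*57 - 962) = √(171 - 962) = √(-791) = I*√791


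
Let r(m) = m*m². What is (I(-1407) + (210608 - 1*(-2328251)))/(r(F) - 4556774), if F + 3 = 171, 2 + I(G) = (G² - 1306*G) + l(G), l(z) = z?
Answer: 6354641/184858 ≈ 34.376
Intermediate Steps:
I(G) = -2 + G² - 1305*G (I(G) = -2 + ((G² - 1306*G) + G) = -2 + (G² - 1305*G) = -2 + G² - 1305*G)
F = 168 (F = -3 + 171 = 168)
r(m) = m³
(I(-1407) + (210608 - 1*(-2328251)))/(r(F) - 4556774) = ((-2 + (-1407)² - 1305*(-1407)) + (210608 - 1*(-2328251)))/(168³ - 4556774) = ((-2 + 1979649 + 1836135) + (210608 + 2328251))/(4741632 - 4556774) = (3815782 + 2538859)/184858 = 6354641*(1/184858) = 6354641/184858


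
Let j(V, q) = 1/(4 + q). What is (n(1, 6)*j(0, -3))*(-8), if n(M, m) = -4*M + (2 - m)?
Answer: 64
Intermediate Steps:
n(M, m) = 2 - m - 4*M
(n(1, 6)*j(0, -3))*(-8) = ((2 - 1*6 - 4*1)/(4 - 3))*(-8) = ((2 - 6 - 4)/1)*(-8) = -8*1*(-8) = -8*(-8) = 64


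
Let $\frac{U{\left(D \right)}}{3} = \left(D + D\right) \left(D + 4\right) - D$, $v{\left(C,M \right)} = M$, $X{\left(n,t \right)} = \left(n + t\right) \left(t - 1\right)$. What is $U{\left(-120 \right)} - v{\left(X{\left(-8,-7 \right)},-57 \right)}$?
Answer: $83937$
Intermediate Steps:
$X{\left(n,t \right)} = \left(-1 + t\right) \left(n + t\right)$ ($X{\left(n,t \right)} = \left(n + t\right) \left(-1 + t\right) = \left(-1 + t\right) \left(n + t\right)$)
$U{\left(D \right)} = - 3 D + 6 D \left(4 + D\right)$ ($U{\left(D \right)} = 3 \left(\left(D + D\right) \left(D + 4\right) - D\right) = 3 \left(2 D \left(4 + D\right) - D\right) = 3 \left(- D + 2 D \left(4 + D\right)\right) = - 3 D + 6 D \left(4 + D\right)$)
$U{\left(-120 \right)} - v{\left(X{\left(-8,-7 \right)},-57 \right)} = 3 \left(-120\right) \left(7 + 2 \left(-120\right)\right) - -57 = 3 \left(-120\right) \left(7 - 240\right) + 57 = 3 \left(-120\right) \left(-233\right) + 57 = 83880 + 57 = 83937$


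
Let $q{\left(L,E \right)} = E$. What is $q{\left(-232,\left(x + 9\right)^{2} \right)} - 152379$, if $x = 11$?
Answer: $-151979$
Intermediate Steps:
$q{\left(-232,\left(x + 9\right)^{2} \right)} - 152379 = \left(11 + 9\right)^{2} - 152379 = 20^{2} - 152379 = 400 - 152379 = -151979$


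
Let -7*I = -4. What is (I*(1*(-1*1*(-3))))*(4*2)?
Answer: 96/7 ≈ 13.714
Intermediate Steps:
I = 4/7 (I = -1/7*(-4) = 4/7 ≈ 0.57143)
(I*(1*(-1*1*(-3))))*(4*2) = (4*(1*(-1*1*(-3)))/7)*(4*2) = (4*(1*(-1*(-3)))/7)*8 = (4*(1*3)/7)*8 = ((4/7)*3)*8 = (12/7)*8 = 96/7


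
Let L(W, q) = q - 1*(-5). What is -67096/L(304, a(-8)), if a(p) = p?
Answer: 67096/3 ≈ 22365.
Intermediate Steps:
L(W, q) = 5 + q (L(W, q) = q + 5 = 5 + q)
-67096/L(304, a(-8)) = -67096/(5 - 8) = -67096/(-3) = -67096*(-⅓) = 67096/3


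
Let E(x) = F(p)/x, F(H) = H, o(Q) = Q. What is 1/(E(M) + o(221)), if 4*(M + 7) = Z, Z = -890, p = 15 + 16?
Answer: 459/101377 ≈ 0.0045277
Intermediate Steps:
p = 31
M = -459/2 (M = -7 + (1/4)*(-890) = -7 - 445/2 = -459/2 ≈ -229.50)
E(x) = 31/x
1/(E(M) + o(221)) = 1/(31/(-459/2) + 221) = 1/(31*(-2/459) + 221) = 1/(-62/459 + 221) = 1/(101377/459) = 459/101377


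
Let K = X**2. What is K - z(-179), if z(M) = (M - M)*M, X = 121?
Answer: 14641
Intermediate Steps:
z(M) = 0 (z(M) = 0*M = 0)
K = 14641 (K = 121**2 = 14641)
K - z(-179) = 14641 - 1*0 = 14641 + 0 = 14641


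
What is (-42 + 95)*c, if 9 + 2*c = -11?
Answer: -530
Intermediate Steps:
c = -10 (c = -9/2 + (1/2)*(-11) = -9/2 - 11/2 = -10)
(-42 + 95)*c = (-42 + 95)*(-10) = 53*(-10) = -530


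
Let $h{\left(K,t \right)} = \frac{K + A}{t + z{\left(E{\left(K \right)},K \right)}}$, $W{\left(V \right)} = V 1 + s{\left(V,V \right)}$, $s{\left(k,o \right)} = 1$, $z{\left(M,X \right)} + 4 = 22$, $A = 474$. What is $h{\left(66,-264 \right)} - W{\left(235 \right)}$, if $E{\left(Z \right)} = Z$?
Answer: $- \frac{9766}{41} \approx -238.2$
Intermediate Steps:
$z{\left(M,X \right)} = 18$ ($z{\left(M,X \right)} = -4 + 22 = 18$)
$W{\left(V \right)} = 1 + V$ ($W{\left(V \right)} = V 1 + 1 = V + 1 = 1 + V$)
$h{\left(K,t \right)} = \frac{474 + K}{18 + t}$ ($h{\left(K,t \right)} = \frac{K + 474}{t + 18} = \frac{474 + K}{18 + t}$)
$h{\left(66,-264 \right)} - W{\left(235 \right)} = \frac{474 + 66}{18 - 264} - \left(1 + 235\right) = \frac{1}{-246} \cdot 540 - 236 = \left(- \frac{1}{246}\right) 540 - 236 = - \frac{90}{41} - 236 = - \frac{9766}{41}$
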